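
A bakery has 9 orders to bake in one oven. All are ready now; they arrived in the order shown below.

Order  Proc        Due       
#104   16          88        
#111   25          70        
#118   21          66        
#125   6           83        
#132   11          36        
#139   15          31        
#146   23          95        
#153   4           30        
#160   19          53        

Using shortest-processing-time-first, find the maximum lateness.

70

SPT (increasing processing time): #153 #125 #132 #139 #104 #160 #118 #146 #111.
#153: 0→4, due 30, lateness -26
#125: 4→10, due 83, lateness -73
#132: 10→21, due 36, lateness -15
#139: 21→36, due 31, lateness 5
#104: 36→52, due 88, lateness -36
#160: 52→71, due 53, lateness 18
#118: 71→92, due 66, lateness 26
#146: 92→115, due 95, lateness 20
#111: 115→140, due 70, lateness 70
Maximum = 70.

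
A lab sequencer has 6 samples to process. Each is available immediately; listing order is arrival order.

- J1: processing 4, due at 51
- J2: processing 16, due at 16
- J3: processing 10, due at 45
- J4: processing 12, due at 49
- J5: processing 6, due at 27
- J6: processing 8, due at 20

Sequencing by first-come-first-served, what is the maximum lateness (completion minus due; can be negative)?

FIFO (arrival order): J1 J2 J3 J4 J5 J6.
J1: 0→4, due 51, lateness -47
J2: 4→20, due 16, lateness 4
J3: 20→30, due 45, lateness -15
J4: 30→42, due 49, lateness -7
J5: 42→48, due 27, lateness 21
J6: 48→56, due 20, lateness 36
Maximum = 36.

36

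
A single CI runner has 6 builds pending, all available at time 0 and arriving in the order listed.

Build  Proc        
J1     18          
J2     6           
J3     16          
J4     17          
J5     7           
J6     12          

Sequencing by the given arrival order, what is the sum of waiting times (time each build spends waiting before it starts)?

203

FIFO (arrival order): J1 J2 J3 J4 J5 J6.
J1: waits 0, runs 0→18
J2: waits 18, runs 18→24
J3: waits 24, runs 24→40
J4: waits 40, runs 40→57
J5: waits 57, runs 57→64
J6: waits 64, runs 64→76
Sum = 0+18+24+40+57+64 = 203.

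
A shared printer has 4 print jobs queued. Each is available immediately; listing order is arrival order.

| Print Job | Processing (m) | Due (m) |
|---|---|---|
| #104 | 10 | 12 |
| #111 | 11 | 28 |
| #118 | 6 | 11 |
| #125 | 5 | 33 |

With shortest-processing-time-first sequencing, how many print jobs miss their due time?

2

SPT (increasing processing time): #125 #118 #104 #111.
#125: 0→5, due 33, tardiness 0
#118: 5→11, due 11, tardiness 0
#104: 11→21, due 12, tardiness 9
#111: 21→32, due 28, tardiness 4
Late print jobs: 2.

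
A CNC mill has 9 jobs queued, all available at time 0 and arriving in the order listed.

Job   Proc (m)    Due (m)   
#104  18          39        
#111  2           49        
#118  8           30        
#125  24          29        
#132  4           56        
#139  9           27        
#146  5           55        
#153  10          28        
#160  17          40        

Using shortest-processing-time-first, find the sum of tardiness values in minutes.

SPT (increasing processing time): #111 #132 #146 #118 #139 #153 #160 #104 #125.
#111: 0→2, due 49, tardiness 0
#132: 2→6, due 56, tardiness 0
#146: 6→11, due 55, tardiness 0
#118: 11→19, due 30, tardiness 0
#139: 19→28, due 27, tardiness 1
#153: 28→38, due 28, tardiness 10
#160: 38→55, due 40, tardiness 15
#104: 55→73, due 39, tardiness 34
#125: 73→97, due 29, tardiness 68
Sum = 0+0+0+0+1+10+15+34+68 = 128.

128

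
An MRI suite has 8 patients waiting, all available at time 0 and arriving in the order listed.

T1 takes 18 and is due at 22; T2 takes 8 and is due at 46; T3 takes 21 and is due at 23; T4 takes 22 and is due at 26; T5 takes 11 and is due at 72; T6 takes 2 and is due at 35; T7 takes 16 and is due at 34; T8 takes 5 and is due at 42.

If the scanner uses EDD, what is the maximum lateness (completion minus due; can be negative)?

46

EDD (increasing due date): T1 T3 T4 T7 T6 T8 T2 T5.
T1: 0→18, due 22, lateness -4
T3: 18→39, due 23, lateness 16
T4: 39→61, due 26, lateness 35
T7: 61→77, due 34, lateness 43
T6: 77→79, due 35, lateness 44
T8: 79→84, due 42, lateness 42
T2: 84→92, due 46, lateness 46
T5: 92→103, due 72, lateness 31
Maximum = 46.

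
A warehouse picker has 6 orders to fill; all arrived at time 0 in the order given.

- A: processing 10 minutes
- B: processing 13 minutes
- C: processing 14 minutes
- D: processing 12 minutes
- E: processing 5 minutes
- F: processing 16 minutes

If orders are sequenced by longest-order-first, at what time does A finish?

65

LPT (decreasing processing time): F C B D A E.
F: 0→16
C: 16→30
B: 30→43
D: 43→55
A: 55→65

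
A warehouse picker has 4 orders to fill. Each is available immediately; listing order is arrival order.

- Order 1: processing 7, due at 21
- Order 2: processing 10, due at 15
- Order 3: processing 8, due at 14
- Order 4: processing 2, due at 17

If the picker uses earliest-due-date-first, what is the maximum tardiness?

EDD (increasing due date): Order 3 Order 2 Order 4 Order 1.
Order 3: 0→8, due 14, tardiness 0
Order 2: 8→18, due 15, tardiness 3
Order 4: 18→20, due 17, tardiness 3
Order 1: 20→27, due 21, tardiness 6
Maximum = 6.

6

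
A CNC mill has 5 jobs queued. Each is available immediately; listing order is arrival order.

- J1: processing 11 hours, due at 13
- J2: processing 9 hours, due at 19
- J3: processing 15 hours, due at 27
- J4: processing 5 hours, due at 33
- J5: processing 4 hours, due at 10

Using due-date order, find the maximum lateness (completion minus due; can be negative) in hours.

12

EDD (increasing due date): J5 J1 J2 J3 J4.
J5: 0→4, due 10, lateness -6
J1: 4→15, due 13, lateness 2
J2: 15→24, due 19, lateness 5
J3: 24→39, due 27, lateness 12
J4: 39→44, due 33, lateness 11
Maximum = 12.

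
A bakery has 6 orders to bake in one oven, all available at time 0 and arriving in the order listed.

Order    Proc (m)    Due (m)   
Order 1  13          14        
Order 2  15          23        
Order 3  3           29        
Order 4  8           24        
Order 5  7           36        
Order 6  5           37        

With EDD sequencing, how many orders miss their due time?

EDD (increasing due date): Order 1 Order 2 Order 4 Order 3 Order 5 Order 6.
Order 1: 0→13, due 14, tardiness 0
Order 2: 13→28, due 23, tardiness 5
Order 4: 28→36, due 24, tardiness 12
Order 3: 36→39, due 29, tardiness 10
Order 5: 39→46, due 36, tardiness 10
Order 6: 46→51, due 37, tardiness 14
Late orders: 5.

5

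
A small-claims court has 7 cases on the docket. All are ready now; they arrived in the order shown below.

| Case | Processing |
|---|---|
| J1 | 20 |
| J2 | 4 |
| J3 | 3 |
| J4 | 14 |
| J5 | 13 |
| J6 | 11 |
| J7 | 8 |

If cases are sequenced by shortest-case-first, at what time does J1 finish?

SPT (increasing processing time): J3 J2 J7 J6 J5 J4 J1.
J3: 0→3
J2: 3→7
J7: 7→15
J6: 15→26
J5: 26→39
J4: 39→53
J1: 53→73

73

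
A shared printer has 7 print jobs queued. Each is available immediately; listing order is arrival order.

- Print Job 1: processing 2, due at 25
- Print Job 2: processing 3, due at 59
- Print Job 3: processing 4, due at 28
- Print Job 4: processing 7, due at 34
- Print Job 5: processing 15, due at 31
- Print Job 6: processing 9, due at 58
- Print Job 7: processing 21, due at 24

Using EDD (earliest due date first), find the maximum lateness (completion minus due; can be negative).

EDD (increasing due date): Print Job 7 Print Job 1 Print Job 3 Print Job 5 Print Job 4 Print Job 6 Print Job 2.
Print Job 7: 0→21, due 24, lateness -3
Print Job 1: 21→23, due 25, lateness -2
Print Job 3: 23→27, due 28, lateness -1
Print Job 5: 27→42, due 31, lateness 11
Print Job 4: 42→49, due 34, lateness 15
Print Job 6: 49→58, due 58, lateness 0
Print Job 2: 58→61, due 59, lateness 2
Maximum = 15.

15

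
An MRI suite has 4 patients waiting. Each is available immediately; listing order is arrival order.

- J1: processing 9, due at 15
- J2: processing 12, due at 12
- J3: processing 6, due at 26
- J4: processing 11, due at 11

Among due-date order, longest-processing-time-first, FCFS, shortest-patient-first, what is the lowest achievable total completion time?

85

EDD (increasing due date): J4 J2 J1 J3.
J4: 0→11
J2: 11→23
J1: 23→32
J3: 32→38
Sum = 11+23+32+38 = 104.
LPT (decreasing processing time): J2 J4 J1 J3.
J2: 0→12
J4: 12→23
J1: 23→32
J3: 32→38
Sum = 12+23+32+38 = 105.
FIFO (arrival order): J1 J2 J3 J4.
J1: 0→9
J2: 9→21
J3: 21→27
J4: 27→38
Sum = 9+21+27+38 = 95.
SPT (increasing processing time): J3 J1 J4 J2.
J3: 0→6
J1: 6→15
J4: 15→26
J2: 26→38
Sum = 6+15+26+38 = 85.
EDD 104, LPT 105, FIFO 95, SPT 85 → minimum 85.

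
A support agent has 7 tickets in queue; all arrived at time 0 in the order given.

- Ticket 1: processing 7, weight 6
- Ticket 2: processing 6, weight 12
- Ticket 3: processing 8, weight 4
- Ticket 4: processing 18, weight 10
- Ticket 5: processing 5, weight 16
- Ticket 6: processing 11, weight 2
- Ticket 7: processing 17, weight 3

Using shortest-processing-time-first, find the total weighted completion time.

SPT (increasing processing time): Ticket 5 Ticket 2 Ticket 1 Ticket 3 Ticket 6 Ticket 7 Ticket 4.
Ticket 5: finishes 5, weight 16, w·C = 80
Ticket 2: finishes 11, weight 12, w·C = 132
Ticket 1: finishes 18, weight 6, w·C = 108
Ticket 3: finishes 26, weight 4, w·C = 104
Ticket 6: finishes 37, weight 2, w·C = 74
Ticket 7: finishes 54, weight 3, w·C = 162
Ticket 4: finishes 72, weight 10, w·C = 720
Sum = 80+132+108+104+74+162+720 = 1380.

1380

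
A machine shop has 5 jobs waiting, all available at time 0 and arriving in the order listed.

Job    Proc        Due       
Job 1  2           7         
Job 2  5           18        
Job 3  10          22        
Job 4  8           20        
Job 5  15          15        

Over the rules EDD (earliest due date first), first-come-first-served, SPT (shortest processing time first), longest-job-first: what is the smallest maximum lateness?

18

EDD (increasing due date): Job 1 Job 5 Job 2 Job 4 Job 3.
Job 1: 0→2, due 7, lateness -5
Job 5: 2→17, due 15, lateness 2
Job 2: 17→22, due 18, lateness 4
Job 4: 22→30, due 20, lateness 10
Job 3: 30→40, due 22, lateness 18
Maximum = 18.
FIFO (arrival order): Job 1 Job 2 Job 3 Job 4 Job 5.
Job 1: 0→2, due 7, lateness -5
Job 2: 2→7, due 18, lateness -11
Job 3: 7→17, due 22, lateness -5
Job 4: 17→25, due 20, lateness 5
Job 5: 25→40, due 15, lateness 25
Maximum = 25.
SPT (increasing processing time): Job 1 Job 2 Job 4 Job 3 Job 5.
Job 1: 0→2, due 7, lateness -5
Job 2: 2→7, due 18, lateness -11
Job 4: 7→15, due 20, lateness -5
Job 3: 15→25, due 22, lateness 3
Job 5: 25→40, due 15, lateness 25
Maximum = 25.
LPT (decreasing processing time): Job 5 Job 3 Job 4 Job 2 Job 1.
Job 5: 0→15, due 15, lateness 0
Job 3: 15→25, due 22, lateness 3
Job 4: 25→33, due 20, lateness 13
Job 2: 33→38, due 18, lateness 20
Job 1: 38→40, due 7, lateness 33
Maximum = 33.
EDD 18, FIFO 25, SPT 25, LPT 33 → minimum 18.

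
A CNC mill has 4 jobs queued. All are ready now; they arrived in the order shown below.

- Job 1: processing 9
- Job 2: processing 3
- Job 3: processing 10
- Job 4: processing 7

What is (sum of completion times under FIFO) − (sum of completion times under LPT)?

-12

FIFO (arrival order): Job 1 Job 2 Job 3 Job 4.
Job 1: 0→9
Job 2: 9→12
Job 3: 12→22
Job 4: 22→29
Sum = 9+12+22+29 = 72.
LPT (decreasing processing time): Job 3 Job 1 Job 4 Job 2.
Job 3: 0→10
Job 1: 10→19
Job 4: 19→26
Job 2: 26→29
Sum = 10+19+26+29 = 84.
Difference = 72 − 84 = -12.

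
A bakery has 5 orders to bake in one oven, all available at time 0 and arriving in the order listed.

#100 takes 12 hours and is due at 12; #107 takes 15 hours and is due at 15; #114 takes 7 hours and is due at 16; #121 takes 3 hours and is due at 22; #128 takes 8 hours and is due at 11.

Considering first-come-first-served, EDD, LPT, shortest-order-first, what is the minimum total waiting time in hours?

61

FIFO (arrival order): #100 #107 #114 #121 #128.
#100: waits 0, runs 0→12
#107: waits 12, runs 12→27
#114: waits 27, runs 27→34
#121: waits 34, runs 34→37
#128: waits 37, runs 37→45
Sum = 0+12+27+34+37 = 110.
EDD (increasing due date): #128 #100 #107 #114 #121.
#128: waits 0, runs 0→8
#100: waits 8, runs 8→20
#107: waits 20, runs 20→35
#114: waits 35, runs 35→42
#121: waits 42, runs 42→45
Sum = 0+8+20+35+42 = 105.
LPT (decreasing processing time): #107 #100 #128 #114 #121.
#107: waits 0, runs 0→15
#100: waits 15, runs 15→27
#128: waits 27, runs 27→35
#114: waits 35, runs 35→42
#121: waits 42, runs 42→45
Sum = 0+15+27+35+42 = 119.
SPT (increasing processing time): #121 #114 #128 #100 #107.
#121: waits 0, runs 0→3
#114: waits 3, runs 3→10
#128: waits 10, runs 10→18
#100: waits 18, runs 18→30
#107: waits 30, runs 30→45
Sum = 0+3+10+18+30 = 61.
FIFO 110, EDD 105, LPT 119, SPT 61 → minimum 61.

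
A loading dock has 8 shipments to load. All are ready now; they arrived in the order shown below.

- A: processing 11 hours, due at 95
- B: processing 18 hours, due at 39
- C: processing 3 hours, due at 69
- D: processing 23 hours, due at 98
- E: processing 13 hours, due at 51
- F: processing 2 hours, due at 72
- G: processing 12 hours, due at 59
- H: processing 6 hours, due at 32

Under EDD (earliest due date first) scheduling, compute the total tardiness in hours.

EDD (increasing due date): H B E G C F A D.
H: 0→6, due 32, tardiness 0
B: 6→24, due 39, tardiness 0
E: 24→37, due 51, tardiness 0
G: 37→49, due 59, tardiness 0
C: 49→52, due 69, tardiness 0
F: 52→54, due 72, tardiness 0
A: 54→65, due 95, tardiness 0
D: 65→88, due 98, tardiness 0
Sum = 0+0+0+0+0+0+0+0 = 0.

0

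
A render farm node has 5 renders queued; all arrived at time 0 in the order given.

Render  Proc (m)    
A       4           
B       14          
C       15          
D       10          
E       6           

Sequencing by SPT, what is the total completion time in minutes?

SPT (increasing processing time): A E D B C.
A: 0→4
E: 4→10
D: 10→20
B: 20→34
C: 34→49
Sum = 4+10+20+34+49 = 117.

117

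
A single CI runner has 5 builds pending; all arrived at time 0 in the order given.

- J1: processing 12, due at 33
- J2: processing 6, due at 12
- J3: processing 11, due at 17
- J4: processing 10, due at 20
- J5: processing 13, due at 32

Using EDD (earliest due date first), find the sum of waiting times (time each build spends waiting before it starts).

90

EDD (increasing due date): J2 J3 J4 J5 J1.
J2: waits 0, runs 0→6
J3: waits 6, runs 6→17
J4: waits 17, runs 17→27
J5: waits 27, runs 27→40
J1: waits 40, runs 40→52
Sum = 0+6+17+27+40 = 90.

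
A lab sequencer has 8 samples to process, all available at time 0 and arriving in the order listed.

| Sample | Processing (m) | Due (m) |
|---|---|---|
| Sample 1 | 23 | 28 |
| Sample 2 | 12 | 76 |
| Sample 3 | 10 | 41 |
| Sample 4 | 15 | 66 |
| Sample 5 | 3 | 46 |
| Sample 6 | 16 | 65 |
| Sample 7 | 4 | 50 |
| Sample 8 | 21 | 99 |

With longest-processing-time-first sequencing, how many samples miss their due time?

5

LPT (decreasing processing time): Sample 1 Sample 8 Sample 6 Sample 4 Sample 2 Sample 3 Sample 7 Sample 5.
Sample 1: 0→23, due 28, tardiness 0
Sample 8: 23→44, due 99, tardiness 0
Sample 6: 44→60, due 65, tardiness 0
Sample 4: 60→75, due 66, tardiness 9
Sample 2: 75→87, due 76, tardiness 11
Sample 3: 87→97, due 41, tardiness 56
Sample 7: 97→101, due 50, tardiness 51
Sample 5: 101→104, due 46, tardiness 58
Late samples: 5.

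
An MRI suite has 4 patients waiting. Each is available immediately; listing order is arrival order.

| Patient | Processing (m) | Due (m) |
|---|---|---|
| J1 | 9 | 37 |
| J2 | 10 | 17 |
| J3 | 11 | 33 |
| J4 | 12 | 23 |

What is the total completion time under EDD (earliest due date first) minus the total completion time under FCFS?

7

EDD (increasing due date): J2 J4 J3 J1.
J2: 0→10
J4: 10→22
J3: 22→33
J1: 33→42
Sum = 10+22+33+42 = 107.
FIFO (arrival order): J1 J2 J3 J4.
J1: 0→9
J2: 9→19
J3: 19→30
J4: 30→42
Sum = 9+19+30+42 = 100.
Difference = 107 − 100 = 7.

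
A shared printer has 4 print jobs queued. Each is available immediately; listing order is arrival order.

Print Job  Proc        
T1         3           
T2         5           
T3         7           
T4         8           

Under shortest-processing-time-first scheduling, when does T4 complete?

SPT (increasing processing time): T1 T2 T3 T4.
T1: 0→3
T2: 3→8
T3: 8→15
T4: 15→23

23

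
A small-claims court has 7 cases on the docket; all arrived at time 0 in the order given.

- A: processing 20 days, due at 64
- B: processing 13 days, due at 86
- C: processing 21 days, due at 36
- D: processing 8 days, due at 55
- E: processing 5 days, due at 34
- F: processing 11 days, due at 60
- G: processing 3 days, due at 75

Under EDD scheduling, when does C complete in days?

EDD (increasing due date): E C D F A G B.
E: 0→5
C: 5→26

26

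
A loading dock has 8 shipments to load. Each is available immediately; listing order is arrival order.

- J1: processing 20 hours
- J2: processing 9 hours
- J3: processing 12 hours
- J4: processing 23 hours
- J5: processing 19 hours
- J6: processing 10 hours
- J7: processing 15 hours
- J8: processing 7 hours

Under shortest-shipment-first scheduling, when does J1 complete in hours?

92

SPT (increasing processing time): J8 J2 J6 J3 J7 J5 J1 J4.
J8: 0→7
J2: 7→16
J6: 16→26
J3: 26→38
J7: 38→53
J5: 53→72
J1: 72→92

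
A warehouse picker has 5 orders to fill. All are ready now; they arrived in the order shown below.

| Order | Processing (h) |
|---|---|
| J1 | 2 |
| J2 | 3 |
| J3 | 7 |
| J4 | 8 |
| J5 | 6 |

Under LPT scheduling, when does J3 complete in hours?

LPT (decreasing processing time): J4 J3 J5 J2 J1.
J4: 0→8
J3: 8→15

15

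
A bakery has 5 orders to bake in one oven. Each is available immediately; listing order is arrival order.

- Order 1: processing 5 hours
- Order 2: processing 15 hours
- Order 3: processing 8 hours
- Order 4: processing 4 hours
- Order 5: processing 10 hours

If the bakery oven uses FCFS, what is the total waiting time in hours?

85

FIFO (arrival order): Order 1 Order 2 Order 3 Order 4 Order 5.
Order 1: waits 0, runs 0→5
Order 2: waits 5, runs 5→20
Order 3: waits 20, runs 20→28
Order 4: waits 28, runs 28→32
Order 5: waits 32, runs 32→42
Sum = 0+5+20+28+32 = 85.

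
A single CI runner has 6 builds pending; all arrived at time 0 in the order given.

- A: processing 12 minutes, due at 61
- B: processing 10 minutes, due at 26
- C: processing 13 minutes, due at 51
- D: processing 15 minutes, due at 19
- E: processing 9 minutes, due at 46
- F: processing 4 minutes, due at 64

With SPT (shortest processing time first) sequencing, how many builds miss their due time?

1

SPT (increasing processing time): F E B A C D.
F: 0→4, due 64, tardiness 0
E: 4→13, due 46, tardiness 0
B: 13→23, due 26, tardiness 0
A: 23→35, due 61, tardiness 0
C: 35→48, due 51, tardiness 0
D: 48→63, due 19, tardiness 44
Late builds: 1.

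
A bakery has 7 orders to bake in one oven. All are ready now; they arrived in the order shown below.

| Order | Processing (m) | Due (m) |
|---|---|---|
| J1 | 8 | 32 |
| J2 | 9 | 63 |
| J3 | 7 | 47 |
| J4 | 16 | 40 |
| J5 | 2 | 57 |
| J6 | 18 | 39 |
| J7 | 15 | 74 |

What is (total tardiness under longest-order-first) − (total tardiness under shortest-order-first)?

25

LPT (decreasing processing time): J6 J4 J7 J2 J1 J3 J5.
J6: 0→18, due 39, tardiness 0
J4: 18→34, due 40, tardiness 0
J7: 34→49, due 74, tardiness 0
J2: 49→58, due 63, tardiness 0
J1: 58→66, due 32, tardiness 34
J3: 66→73, due 47, tardiness 26
J5: 73→75, due 57, tardiness 18
Sum = 0+0+0+0+34+26+18 = 78.
SPT (increasing processing time): J5 J3 J1 J2 J7 J4 J6.
J5: 0→2, due 57, tardiness 0
J3: 2→9, due 47, tardiness 0
J1: 9→17, due 32, tardiness 0
J2: 17→26, due 63, tardiness 0
J7: 26→41, due 74, tardiness 0
J4: 41→57, due 40, tardiness 17
J6: 57→75, due 39, tardiness 36
Sum = 0+0+0+0+0+17+36 = 53.
Difference = 78 − 53 = 25.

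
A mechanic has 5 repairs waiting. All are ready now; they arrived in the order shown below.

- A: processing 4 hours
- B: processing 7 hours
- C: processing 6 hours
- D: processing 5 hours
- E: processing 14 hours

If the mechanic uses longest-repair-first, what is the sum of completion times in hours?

LPT (decreasing processing time): E B C D A.
E: 0→14
B: 14→21
C: 21→27
D: 27→32
A: 32→36
Sum = 14+21+27+32+36 = 130.

130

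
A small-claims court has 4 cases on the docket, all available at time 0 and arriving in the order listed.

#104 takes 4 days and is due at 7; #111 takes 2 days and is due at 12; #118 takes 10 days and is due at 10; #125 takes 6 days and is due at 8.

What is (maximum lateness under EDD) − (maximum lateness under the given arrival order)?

EDD (increasing due date): #104 #125 #118 #111.
#104: 0→4, due 7, lateness -3
#125: 4→10, due 8, lateness 2
#118: 10→20, due 10, lateness 10
#111: 20→22, due 12, lateness 10
Maximum = 10.
FIFO (arrival order): #104 #111 #118 #125.
#104: 0→4, due 7, lateness -3
#111: 4→6, due 12, lateness -6
#118: 6→16, due 10, lateness 6
#125: 16→22, due 8, lateness 14
Maximum = 14.
Difference = 10 − 14 = -4.

-4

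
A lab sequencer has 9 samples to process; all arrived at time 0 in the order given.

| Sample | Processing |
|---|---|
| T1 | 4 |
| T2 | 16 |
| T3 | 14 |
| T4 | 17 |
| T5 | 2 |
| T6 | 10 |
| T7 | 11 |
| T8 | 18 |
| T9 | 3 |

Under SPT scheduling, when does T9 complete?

SPT (increasing processing time): T5 T9 T1 T6 T7 T3 T2 T4 T8.
T5: 0→2
T9: 2→5

5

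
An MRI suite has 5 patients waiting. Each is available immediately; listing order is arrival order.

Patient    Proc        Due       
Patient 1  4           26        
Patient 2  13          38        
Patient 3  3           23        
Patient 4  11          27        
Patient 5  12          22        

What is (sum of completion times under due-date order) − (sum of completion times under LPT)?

-38

EDD (increasing due date): Patient 5 Patient 3 Patient 1 Patient 4 Patient 2.
Patient 5: 0→12
Patient 3: 12→15
Patient 1: 15→19
Patient 4: 19→30
Patient 2: 30→43
Sum = 12+15+19+30+43 = 119.
LPT (decreasing processing time): Patient 2 Patient 5 Patient 4 Patient 1 Patient 3.
Patient 2: 0→13
Patient 5: 13→25
Patient 4: 25→36
Patient 1: 36→40
Patient 3: 40→43
Sum = 13+25+36+40+43 = 157.
Difference = 119 − 157 = -38.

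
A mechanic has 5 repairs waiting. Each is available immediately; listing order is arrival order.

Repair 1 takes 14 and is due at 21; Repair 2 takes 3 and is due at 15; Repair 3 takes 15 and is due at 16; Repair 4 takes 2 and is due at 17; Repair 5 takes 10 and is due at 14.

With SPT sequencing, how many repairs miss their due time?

SPT (increasing processing time): Repair 4 Repair 2 Repair 5 Repair 1 Repair 3.
Repair 4: 0→2, due 17, tardiness 0
Repair 2: 2→5, due 15, tardiness 0
Repair 5: 5→15, due 14, tardiness 1
Repair 1: 15→29, due 21, tardiness 8
Repair 3: 29→44, due 16, tardiness 28
Late repairs: 3.

3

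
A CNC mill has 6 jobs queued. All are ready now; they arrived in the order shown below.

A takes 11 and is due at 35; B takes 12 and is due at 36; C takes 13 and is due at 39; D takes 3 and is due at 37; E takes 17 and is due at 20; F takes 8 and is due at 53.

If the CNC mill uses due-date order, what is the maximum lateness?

17

EDD (increasing due date): E A B D C F.
E: 0→17, due 20, lateness -3
A: 17→28, due 35, lateness -7
B: 28→40, due 36, lateness 4
D: 40→43, due 37, lateness 6
C: 43→56, due 39, lateness 17
F: 56→64, due 53, lateness 11
Maximum = 17.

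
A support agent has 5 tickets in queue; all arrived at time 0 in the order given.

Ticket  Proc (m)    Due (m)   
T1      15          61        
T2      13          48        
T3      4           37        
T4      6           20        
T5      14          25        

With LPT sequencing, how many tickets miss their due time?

3

LPT (decreasing processing time): T1 T5 T2 T4 T3.
T1: 0→15, due 61, tardiness 0
T5: 15→29, due 25, tardiness 4
T2: 29→42, due 48, tardiness 0
T4: 42→48, due 20, tardiness 28
T3: 48→52, due 37, tardiness 15
Late tickets: 3.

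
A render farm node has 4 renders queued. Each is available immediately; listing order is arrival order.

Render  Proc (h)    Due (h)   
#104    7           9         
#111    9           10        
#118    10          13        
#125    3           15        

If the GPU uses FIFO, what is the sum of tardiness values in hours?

33

FIFO (arrival order): #104 #111 #118 #125.
#104: 0→7, due 9, tardiness 0
#111: 7→16, due 10, tardiness 6
#118: 16→26, due 13, tardiness 13
#125: 26→29, due 15, tardiness 14
Sum = 0+6+13+14 = 33.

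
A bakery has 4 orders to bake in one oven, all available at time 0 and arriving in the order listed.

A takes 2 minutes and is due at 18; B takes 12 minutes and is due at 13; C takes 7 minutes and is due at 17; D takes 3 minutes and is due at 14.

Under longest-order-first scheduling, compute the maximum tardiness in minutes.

LPT (decreasing processing time): B C D A.
B: 0→12, due 13, tardiness 0
C: 12→19, due 17, tardiness 2
D: 19→22, due 14, tardiness 8
A: 22→24, due 18, tardiness 6
Maximum = 8.

8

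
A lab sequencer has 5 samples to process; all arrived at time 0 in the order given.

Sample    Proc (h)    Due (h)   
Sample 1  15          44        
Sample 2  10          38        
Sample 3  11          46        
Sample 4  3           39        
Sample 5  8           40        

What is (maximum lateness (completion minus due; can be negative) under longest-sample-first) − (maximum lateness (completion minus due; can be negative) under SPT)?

5

LPT (decreasing processing time): Sample 1 Sample 3 Sample 2 Sample 5 Sample 4.
Sample 1: 0→15, due 44, lateness -29
Sample 3: 15→26, due 46, lateness -20
Sample 2: 26→36, due 38, lateness -2
Sample 5: 36→44, due 40, lateness 4
Sample 4: 44→47, due 39, lateness 8
Maximum = 8.
SPT (increasing processing time): Sample 4 Sample 5 Sample 2 Sample 3 Sample 1.
Sample 4: 0→3, due 39, lateness -36
Sample 5: 3→11, due 40, lateness -29
Sample 2: 11→21, due 38, lateness -17
Sample 3: 21→32, due 46, lateness -14
Sample 1: 32→47, due 44, lateness 3
Maximum = 3.
Difference = 8 − 3 = 5.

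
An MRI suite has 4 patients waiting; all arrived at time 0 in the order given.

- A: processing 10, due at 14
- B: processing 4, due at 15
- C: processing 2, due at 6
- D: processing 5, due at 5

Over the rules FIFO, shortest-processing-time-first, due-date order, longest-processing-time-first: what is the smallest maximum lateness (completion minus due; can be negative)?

6

FIFO (arrival order): A B C D.
A: 0→10, due 14, lateness -4
B: 10→14, due 15, lateness -1
C: 14→16, due 6, lateness 10
D: 16→21, due 5, lateness 16
Maximum = 16.
SPT (increasing processing time): C B D A.
C: 0→2, due 6, lateness -4
B: 2→6, due 15, lateness -9
D: 6→11, due 5, lateness 6
A: 11→21, due 14, lateness 7
Maximum = 7.
EDD (increasing due date): D C A B.
D: 0→5, due 5, lateness 0
C: 5→7, due 6, lateness 1
A: 7→17, due 14, lateness 3
B: 17→21, due 15, lateness 6
Maximum = 6.
LPT (decreasing processing time): A D B C.
A: 0→10, due 14, lateness -4
D: 10→15, due 5, lateness 10
B: 15→19, due 15, lateness 4
C: 19→21, due 6, lateness 15
Maximum = 15.
FIFO 16, SPT 7, EDD 6, LPT 15 → minimum 6.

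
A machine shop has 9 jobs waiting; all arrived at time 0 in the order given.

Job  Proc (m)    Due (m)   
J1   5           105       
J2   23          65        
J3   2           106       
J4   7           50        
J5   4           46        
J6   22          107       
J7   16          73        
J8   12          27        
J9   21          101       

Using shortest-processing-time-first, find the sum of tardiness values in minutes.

50

SPT (increasing processing time): J3 J5 J1 J4 J8 J7 J9 J6 J2.
J3: 0→2, due 106, tardiness 0
J5: 2→6, due 46, tardiness 0
J1: 6→11, due 105, tardiness 0
J4: 11→18, due 50, tardiness 0
J8: 18→30, due 27, tardiness 3
J7: 30→46, due 73, tardiness 0
J9: 46→67, due 101, tardiness 0
J6: 67→89, due 107, tardiness 0
J2: 89→112, due 65, tardiness 47
Sum = 0+0+0+0+3+0+0+0+47 = 50.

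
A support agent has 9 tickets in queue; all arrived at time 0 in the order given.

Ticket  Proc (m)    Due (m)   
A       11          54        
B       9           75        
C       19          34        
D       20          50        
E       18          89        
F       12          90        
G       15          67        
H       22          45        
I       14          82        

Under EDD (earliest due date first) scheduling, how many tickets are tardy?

7

EDD (increasing due date): C H D A G B I E F.
C: 0→19, due 34, tardiness 0
H: 19→41, due 45, tardiness 0
D: 41→61, due 50, tardiness 11
A: 61→72, due 54, tardiness 18
G: 72→87, due 67, tardiness 20
B: 87→96, due 75, tardiness 21
I: 96→110, due 82, tardiness 28
E: 110→128, due 89, tardiness 39
F: 128→140, due 90, tardiness 50
Late tickets: 7.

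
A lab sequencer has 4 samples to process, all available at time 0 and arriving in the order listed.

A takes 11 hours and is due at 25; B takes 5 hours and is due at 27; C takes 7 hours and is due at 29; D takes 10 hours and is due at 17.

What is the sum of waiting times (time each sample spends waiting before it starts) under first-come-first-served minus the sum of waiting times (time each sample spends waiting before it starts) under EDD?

-7

FIFO (arrival order): A B C D.
A: waits 0, runs 0→11
B: waits 11, runs 11→16
C: waits 16, runs 16→23
D: waits 23, runs 23→33
Sum = 0+11+16+23 = 50.
EDD (increasing due date): D A B C.
D: waits 0, runs 0→10
A: waits 10, runs 10→21
B: waits 21, runs 21→26
C: waits 26, runs 26→33
Sum = 0+10+21+26 = 57.
Difference = 50 − 57 = -7.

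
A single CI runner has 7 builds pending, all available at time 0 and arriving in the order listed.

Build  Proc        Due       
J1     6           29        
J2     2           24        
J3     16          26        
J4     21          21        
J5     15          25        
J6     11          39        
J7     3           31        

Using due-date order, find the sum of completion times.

EDD (increasing due date): J4 J2 J5 J3 J1 J7 J6.
J4: 0→21
J2: 21→23
J5: 23→38
J3: 38→54
J1: 54→60
J7: 60→63
J6: 63→74
Sum = 21+23+38+54+60+63+74 = 333.

333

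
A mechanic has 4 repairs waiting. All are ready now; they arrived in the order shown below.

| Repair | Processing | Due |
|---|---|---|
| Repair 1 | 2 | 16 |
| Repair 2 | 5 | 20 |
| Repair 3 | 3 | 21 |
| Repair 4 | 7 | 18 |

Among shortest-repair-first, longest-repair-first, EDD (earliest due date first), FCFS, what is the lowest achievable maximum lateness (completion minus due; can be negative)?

SPT (increasing processing time): Repair 1 Repair 3 Repair 2 Repair 4.
Repair 1: 0→2, due 16, lateness -14
Repair 3: 2→5, due 21, lateness -16
Repair 2: 5→10, due 20, lateness -10
Repair 4: 10→17, due 18, lateness -1
Maximum = -1.
LPT (decreasing processing time): Repair 4 Repair 2 Repair 3 Repair 1.
Repair 4: 0→7, due 18, lateness -11
Repair 2: 7→12, due 20, lateness -8
Repair 3: 12→15, due 21, lateness -6
Repair 1: 15→17, due 16, lateness 1
Maximum = 1.
EDD (increasing due date): Repair 1 Repair 4 Repair 2 Repair 3.
Repair 1: 0→2, due 16, lateness -14
Repair 4: 2→9, due 18, lateness -9
Repair 2: 9→14, due 20, lateness -6
Repair 3: 14→17, due 21, lateness -4
Maximum = -4.
FIFO (arrival order): Repair 1 Repair 2 Repair 3 Repair 4.
Repair 1: 0→2, due 16, lateness -14
Repair 2: 2→7, due 20, lateness -13
Repair 3: 7→10, due 21, lateness -11
Repair 4: 10→17, due 18, lateness -1
Maximum = -1.
SPT -1, LPT 1, EDD -4, FIFO -1 → minimum -4.

-4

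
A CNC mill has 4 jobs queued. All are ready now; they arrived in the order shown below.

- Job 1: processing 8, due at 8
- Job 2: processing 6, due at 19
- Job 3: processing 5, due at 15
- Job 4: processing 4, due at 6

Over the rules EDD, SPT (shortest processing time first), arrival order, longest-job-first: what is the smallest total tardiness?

10

EDD (increasing due date): Job 4 Job 1 Job 3 Job 2.
Job 4: 0→4, due 6, tardiness 0
Job 1: 4→12, due 8, tardiness 4
Job 3: 12→17, due 15, tardiness 2
Job 2: 17→23, due 19, tardiness 4
Sum = 0+4+2+4 = 10.
SPT (increasing processing time): Job 4 Job 3 Job 2 Job 1.
Job 4: 0→4, due 6, tardiness 0
Job 3: 4→9, due 15, tardiness 0
Job 2: 9→15, due 19, tardiness 0
Job 1: 15→23, due 8, tardiness 15
Sum = 0+0+0+15 = 15.
FIFO (arrival order): Job 1 Job 2 Job 3 Job 4.
Job 1: 0→8, due 8, tardiness 0
Job 2: 8→14, due 19, tardiness 0
Job 3: 14→19, due 15, tardiness 4
Job 4: 19→23, due 6, tardiness 17
Sum = 0+0+4+17 = 21.
LPT (decreasing processing time): Job 1 Job 2 Job 3 Job 4.
Job 1: 0→8, due 8, tardiness 0
Job 2: 8→14, due 19, tardiness 0
Job 3: 14→19, due 15, tardiness 4
Job 4: 19→23, due 6, tardiness 17
Sum = 0+0+4+17 = 21.
EDD 10, SPT 15, FIFO 21, LPT 21 → minimum 10.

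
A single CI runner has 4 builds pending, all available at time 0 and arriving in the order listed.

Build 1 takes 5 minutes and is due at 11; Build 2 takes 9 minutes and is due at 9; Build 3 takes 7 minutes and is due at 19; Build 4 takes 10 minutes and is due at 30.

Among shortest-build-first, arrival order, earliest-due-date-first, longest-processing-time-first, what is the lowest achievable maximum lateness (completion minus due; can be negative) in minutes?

SPT (increasing processing time): Build 1 Build 3 Build 2 Build 4.
Build 1: 0→5, due 11, lateness -6
Build 3: 5→12, due 19, lateness -7
Build 2: 12→21, due 9, lateness 12
Build 4: 21→31, due 30, lateness 1
Maximum = 12.
FIFO (arrival order): Build 1 Build 2 Build 3 Build 4.
Build 1: 0→5, due 11, lateness -6
Build 2: 5→14, due 9, lateness 5
Build 3: 14→21, due 19, lateness 2
Build 4: 21→31, due 30, lateness 1
Maximum = 5.
EDD (increasing due date): Build 2 Build 1 Build 3 Build 4.
Build 2: 0→9, due 9, lateness 0
Build 1: 9→14, due 11, lateness 3
Build 3: 14→21, due 19, lateness 2
Build 4: 21→31, due 30, lateness 1
Maximum = 3.
LPT (decreasing processing time): Build 4 Build 2 Build 3 Build 1.
Build 4: 0→10, due 30, lateness -20
Build 2: 10→19, due 9, lateness 10
Build 3: 19→26, due 19, lateness 7
Build 1: 26→31, due 11, lateness 20
Maximum = 20.
SPT 12, FIFO 5, EDD 3, LPT 20 → minimum 3.

3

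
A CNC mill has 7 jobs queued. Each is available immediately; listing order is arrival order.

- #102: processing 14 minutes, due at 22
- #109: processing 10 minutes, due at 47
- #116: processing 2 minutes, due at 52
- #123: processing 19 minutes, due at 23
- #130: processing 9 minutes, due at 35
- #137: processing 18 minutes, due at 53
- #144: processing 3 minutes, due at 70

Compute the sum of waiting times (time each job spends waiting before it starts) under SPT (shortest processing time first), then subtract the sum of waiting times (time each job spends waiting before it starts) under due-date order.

SPT (increasing processing time): #116 #144 #130 #109 #102 #137 #123.
#116: waits 0, runs 0→2
#144: waits 2, runs 2→5
#130: waits 5, runs 5→14
#109: waits 14, runs 14→24
#102: waits 24, runs 24→38
#137: waits 38, runs 38→56
#123: waits 56, runs 56→75
Sum = 0+2+5+14+24+38+56 = 139.
EDD (increasing due date): #102 #123 #130 #109 #116 #137 #144.
#102: waits 0, runs 0→14
#123: waits 14, runs 14→33
#130: waits 33, runs 33→42
#109: waits 42, runs 42→52
#116: waits 52, runs 52→54
#137: waits 54, runs 54→72
#144: waits 72, runs 72→75
Sum = 0+14+33+42+52+54+72 = 267.
Difference = 139 − 267 = -128.

-128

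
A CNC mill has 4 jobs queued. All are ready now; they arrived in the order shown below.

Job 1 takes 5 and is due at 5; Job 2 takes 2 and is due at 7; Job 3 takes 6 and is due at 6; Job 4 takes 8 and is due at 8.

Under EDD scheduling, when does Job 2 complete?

EDD (increasing due date): Job 1 Job 3 Job 2 Job 4.
Job 1: 0→5
Job 3: 5→11
Job 2: 11→13

13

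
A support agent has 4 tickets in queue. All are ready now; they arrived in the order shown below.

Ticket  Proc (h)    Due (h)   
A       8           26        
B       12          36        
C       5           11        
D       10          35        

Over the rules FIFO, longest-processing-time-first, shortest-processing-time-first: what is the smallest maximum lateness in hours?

FIFO (arrival order): A B C D.
A: 0→8, due 26, lateness -18
B: 8→20, due 36, lateness -16
C: 20→25, due 11, lateness 14
D: 25→35, due 35, lateness 0
Maximum = 14.
LPT (decreasing processing time): B D A C.
B: 0→12, due 36, lateness -24
D: 12→22, due 35, lateness -13
A: 22→30, due 26, lateness 4
C: 30→35, due 11, lateness 24
Maximum = 24.
SPT (increasing processing time): C A D B.
C: 0→5, due 11, lateness -6
A: 5→13, due 26, lateness -13
D: 13→23, due 35, lateness -12
B: 23→35, due 36, lateness -1
Maximum = -1.
FIFO 14, LPT 24, SPT -1 → minimum -1.

-1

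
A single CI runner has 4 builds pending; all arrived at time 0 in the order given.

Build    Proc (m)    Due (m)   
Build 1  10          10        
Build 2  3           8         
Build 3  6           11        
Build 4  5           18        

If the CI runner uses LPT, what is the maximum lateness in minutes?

16

LPT (decreasing processing time): Build 1 Build 3 Build 4 Build 2.
Build 1: 0→10, due 10, lateness 0
Build 3: 10→16, due 11, lateness 5
Build 4: 16→21, due 18, lateness 3
Build 2: 21→24, due 8, lateness 16
Maximum = 16.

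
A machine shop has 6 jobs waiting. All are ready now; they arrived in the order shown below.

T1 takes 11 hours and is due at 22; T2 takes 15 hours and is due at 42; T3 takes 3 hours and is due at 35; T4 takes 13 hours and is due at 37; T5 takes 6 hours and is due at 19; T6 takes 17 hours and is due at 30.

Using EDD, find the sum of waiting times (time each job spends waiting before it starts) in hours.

EDD (increasing due date): T5 T1 T6 T3 T4 T2.
T5: waits 0, runs 0→6
T1: waits 6, runs 6→17
T6: waits 17, runs 17→34
T3: waits 34, runs 34→37
T4: waits 37, runs 37→50
T2: waits 50, runs 50→65
Sum = 0+6+17+34+37+50 = 144.

144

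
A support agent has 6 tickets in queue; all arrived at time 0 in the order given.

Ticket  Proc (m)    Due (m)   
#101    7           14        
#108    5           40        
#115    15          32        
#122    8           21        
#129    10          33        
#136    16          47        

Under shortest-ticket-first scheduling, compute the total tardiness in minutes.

SPT (increasing processing time): #108 #101 #122 #129 #115 #136.
#108: 0→5, due 40, tardiness 0
#101: 5→12, due 14, tardiness 0
#122: 12→20, due 21, tardiness 0
#129: 20→30, due 33, tardiness 0
#115: 30→45, due 32, tardiness 13
#136: 45→61, due 47, tardiness 14
Sum = 0+0+0+0+13+14 = 27.

27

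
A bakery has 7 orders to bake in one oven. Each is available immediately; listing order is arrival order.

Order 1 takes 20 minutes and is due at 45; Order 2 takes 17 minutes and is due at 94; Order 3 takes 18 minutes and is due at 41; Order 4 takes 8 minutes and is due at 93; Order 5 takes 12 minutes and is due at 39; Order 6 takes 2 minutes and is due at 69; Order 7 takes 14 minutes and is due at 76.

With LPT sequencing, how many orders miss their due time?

2

LPT (decreasing processing time): Order 1 Order 3 Order 2 Order 7 Order 5 Order 4 Order 6.
Order 1: 0→20, due 45, tardiness 0
Order 3: 20→38, due 41, tardiness 0
Order 2: 38→55, due 94, tardiness 0
Order 7: 55→69, due 76, tardiness 0
Order 5: 69→81, due 39, tardiness 42
Order 4: 81→89, due 93, tardiness 0
Order 6: 89→91, due 69, tardiness 22
Late orders: 2.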